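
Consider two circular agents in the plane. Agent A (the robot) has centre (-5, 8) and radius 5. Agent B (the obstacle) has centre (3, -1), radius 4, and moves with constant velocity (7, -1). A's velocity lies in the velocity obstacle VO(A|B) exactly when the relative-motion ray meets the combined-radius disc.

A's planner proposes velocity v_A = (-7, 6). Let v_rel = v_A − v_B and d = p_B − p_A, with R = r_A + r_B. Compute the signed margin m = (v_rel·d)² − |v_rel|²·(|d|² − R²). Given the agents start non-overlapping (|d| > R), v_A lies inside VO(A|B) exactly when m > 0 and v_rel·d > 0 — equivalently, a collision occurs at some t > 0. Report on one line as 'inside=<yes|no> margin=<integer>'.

d = (8, -9),  |d|² = 145;  R = 5+4 = 9,  c = 145−9² = 64
v_rel = (-14, 7),  |v_rel|² = 245;  v_rel·d = (-14)·(8) + (7)·(-9) = -175
245·t² + 350·t + 64 = 0  ⇒  m = (-175)² − 245·64 = 14945
m = 14945 > 0,  v_rel·d = -175 < 0  ⇒  outside

inside=no margin=14945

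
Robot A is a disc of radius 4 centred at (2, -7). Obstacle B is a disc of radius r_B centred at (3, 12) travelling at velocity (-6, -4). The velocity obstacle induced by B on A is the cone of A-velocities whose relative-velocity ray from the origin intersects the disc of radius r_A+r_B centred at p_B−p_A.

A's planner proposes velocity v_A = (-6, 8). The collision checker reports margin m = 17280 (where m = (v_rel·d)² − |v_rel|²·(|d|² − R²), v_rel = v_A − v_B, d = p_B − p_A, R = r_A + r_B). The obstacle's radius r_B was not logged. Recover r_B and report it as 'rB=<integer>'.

m = 17280
d = (1, 19);  v_rel = (0, 12),  |v_rel|² = 144
v_rel×d = (0)·(19) − (12)·(1) = -12
since m = R²·144 − (-12)²:  R² = (144 + 17280) / 144 = 121
R = √121 = 11  ⇒  r_B = 11 − 4 = 7

rB=7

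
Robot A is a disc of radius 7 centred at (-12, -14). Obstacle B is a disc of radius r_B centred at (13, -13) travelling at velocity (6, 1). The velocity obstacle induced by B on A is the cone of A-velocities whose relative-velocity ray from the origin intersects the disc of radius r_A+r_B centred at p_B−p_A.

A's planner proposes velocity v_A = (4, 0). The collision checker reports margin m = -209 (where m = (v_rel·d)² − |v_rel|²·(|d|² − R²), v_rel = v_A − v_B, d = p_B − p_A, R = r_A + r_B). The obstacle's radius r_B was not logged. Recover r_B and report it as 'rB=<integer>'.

m = -209
d = (25, 1);  v_rel = (-2, -1),  |v_rel|² = 5
v_rel×d = (-2)·(1) − (-1)·(25) = 23
since m = R²·5 − 23²:  R² = (529 + -209) / 5 = 64
R = √64 = 8  ⇒  r_B = 8 − 7 = 1

rB=1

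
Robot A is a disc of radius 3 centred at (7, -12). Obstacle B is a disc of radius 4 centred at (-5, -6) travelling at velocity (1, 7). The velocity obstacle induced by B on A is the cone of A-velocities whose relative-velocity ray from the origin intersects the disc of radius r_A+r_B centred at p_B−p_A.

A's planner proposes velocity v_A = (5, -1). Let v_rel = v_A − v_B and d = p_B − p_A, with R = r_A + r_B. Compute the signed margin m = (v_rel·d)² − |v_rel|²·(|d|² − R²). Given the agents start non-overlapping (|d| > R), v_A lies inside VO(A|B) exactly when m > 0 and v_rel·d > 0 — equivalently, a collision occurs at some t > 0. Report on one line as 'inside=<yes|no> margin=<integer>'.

d = (-12, 6),  |d|² = 180;  R = 3+4 = 7,  c = 180−7² = 131
v_rel = (4, -8),  |v_rel|² = 80;  v_rel·d = (4)·(-12) + (-8)·(6) = -96
80·t² + 192·t + 131 = 0  ⇒  m = (-96)² − 80·131 = -1264
m = -1264 < 0,  v_rel·d = -96 < 0  ⇒  outside

inside=no margin=-1264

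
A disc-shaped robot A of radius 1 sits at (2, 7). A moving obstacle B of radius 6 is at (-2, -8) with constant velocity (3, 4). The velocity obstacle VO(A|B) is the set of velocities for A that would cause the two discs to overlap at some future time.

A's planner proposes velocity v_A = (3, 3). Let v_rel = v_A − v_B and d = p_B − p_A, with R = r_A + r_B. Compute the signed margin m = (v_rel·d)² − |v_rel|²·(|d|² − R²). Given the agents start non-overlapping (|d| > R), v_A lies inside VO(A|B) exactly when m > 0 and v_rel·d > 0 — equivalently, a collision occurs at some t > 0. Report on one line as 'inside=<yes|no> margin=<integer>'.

d = (-4, -15),  |d|² = 241;  R = 1+6 = 7,  c = 241−7² = 192
v_rel = (0, -1),  |v_rel|² = 1;  v_rel·d = (0)·(-4) + (-1)·(-15) = 15
1·t² − 30·t + 192 = 0  ⇒  m = 15² − 1·192 = 33
m = 33 > 0,  v_rel·d = 15 > 0  ⇒  inside

inside=yes margin=33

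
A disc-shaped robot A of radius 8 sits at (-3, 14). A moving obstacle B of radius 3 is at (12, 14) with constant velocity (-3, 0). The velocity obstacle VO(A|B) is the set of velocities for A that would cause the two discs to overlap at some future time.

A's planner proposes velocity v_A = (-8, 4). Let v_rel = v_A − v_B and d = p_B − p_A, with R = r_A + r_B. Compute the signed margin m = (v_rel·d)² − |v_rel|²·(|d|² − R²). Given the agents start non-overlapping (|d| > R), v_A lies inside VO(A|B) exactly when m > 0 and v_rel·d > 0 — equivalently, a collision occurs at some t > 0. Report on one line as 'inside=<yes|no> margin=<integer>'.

d = (15, 0),  |d|² = 225;  R = 8+3 = 11,  c = 225−11² = 104
v_rel = (-5, 4),  |v_rel|² = 41;  v_rel·d = (-5)·(15) + (4)·(0) = -75
41·t² + 150·t + 104 = 0  ⇒  m = (-75)² − 41·104 = 1361
m = 1361 > 0,  v_rel·d = -75 < 0  ⇒  outside

inside=no margin=1361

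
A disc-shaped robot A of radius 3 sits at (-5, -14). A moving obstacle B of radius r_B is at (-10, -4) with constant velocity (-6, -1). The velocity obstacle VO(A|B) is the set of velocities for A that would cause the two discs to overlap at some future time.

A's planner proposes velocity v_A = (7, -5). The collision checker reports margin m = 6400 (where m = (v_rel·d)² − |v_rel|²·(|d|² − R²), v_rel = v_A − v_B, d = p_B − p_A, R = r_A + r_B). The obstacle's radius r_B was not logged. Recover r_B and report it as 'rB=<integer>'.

m = 6400
d = (-5, 10);  v_rel = (13, -4),  |v_rel|² = 185
v_rel×d = (13)·(10) − (-4)·(-5) = 110
since m = R²·185 − 110²:  R² = (12100 + 6400) / 185 = 100
R = √100 = 10  ⇒  r_B = 10 − 3 = 7

rB=7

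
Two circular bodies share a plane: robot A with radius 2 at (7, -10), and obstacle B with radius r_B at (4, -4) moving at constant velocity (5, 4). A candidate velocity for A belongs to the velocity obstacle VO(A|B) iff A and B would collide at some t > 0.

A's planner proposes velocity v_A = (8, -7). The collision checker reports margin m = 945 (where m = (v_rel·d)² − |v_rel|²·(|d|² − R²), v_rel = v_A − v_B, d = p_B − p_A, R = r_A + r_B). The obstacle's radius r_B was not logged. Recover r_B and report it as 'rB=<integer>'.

m = 945
d = (-3, 6);  v_rel = (3, -11),  |v_rel|² = 130
v_rel×d = (3)·(6) − (-11)·(-3) = -15
since m = R²·130 − (-15)²:  R² = (225 + 945) / 130 = 9
R = √9 = 3  ⇒  r_B = 3 − 2 = 1

rB=1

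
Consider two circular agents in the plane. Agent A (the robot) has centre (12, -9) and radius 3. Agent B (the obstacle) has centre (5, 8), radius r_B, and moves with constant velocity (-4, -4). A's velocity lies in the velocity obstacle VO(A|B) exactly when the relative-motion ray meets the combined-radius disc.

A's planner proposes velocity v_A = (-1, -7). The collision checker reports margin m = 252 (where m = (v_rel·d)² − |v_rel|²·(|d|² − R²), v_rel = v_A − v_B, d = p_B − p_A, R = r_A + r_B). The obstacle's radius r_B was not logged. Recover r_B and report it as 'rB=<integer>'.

m = 252
d = (-7, 17);  v_rel = (3, -3),  |v_rel|² = 18
v_rel×d = (3)·(17) − (-3)·(-7) = 30
since m = R²·18 − 30²:  R² = (900 + 252) / 18 = 64
R = √64 = 8  ⇒  r_B = 8 − 3 = 5

rB=5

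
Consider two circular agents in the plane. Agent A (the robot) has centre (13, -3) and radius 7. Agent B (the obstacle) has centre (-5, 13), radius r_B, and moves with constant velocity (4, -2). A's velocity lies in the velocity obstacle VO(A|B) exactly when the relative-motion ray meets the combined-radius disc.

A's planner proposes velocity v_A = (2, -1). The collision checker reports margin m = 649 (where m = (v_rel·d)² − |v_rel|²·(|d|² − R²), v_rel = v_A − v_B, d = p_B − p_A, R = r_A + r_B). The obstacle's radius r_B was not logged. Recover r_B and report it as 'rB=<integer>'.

m = 649
d = (-18, 16);  v_rel = (-2, 1),  |v_rel|² = 5
v_rel×d = (-2)·(16) − (1)·(-18) = -14
since m = R²·5 − (-14)²:  R² = (196 + 649) / 5 = 169
R = √169 = 13  ⇒  r_B = 13 − 7 = 6

rB=6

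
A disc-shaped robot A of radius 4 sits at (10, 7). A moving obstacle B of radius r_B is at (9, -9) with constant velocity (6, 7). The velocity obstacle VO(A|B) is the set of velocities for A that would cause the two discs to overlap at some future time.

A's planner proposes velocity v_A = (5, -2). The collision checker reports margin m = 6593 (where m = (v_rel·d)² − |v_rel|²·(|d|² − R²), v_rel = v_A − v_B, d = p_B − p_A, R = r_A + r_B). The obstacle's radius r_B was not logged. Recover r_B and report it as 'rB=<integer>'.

m = 6593
d = (-1, -16);  v_rel = (-1, -9),  |v_rel|² = 82
v_rel×d = (-1)·(-16) − (-9)·(-1) = 7
since m = R²·82 − 7²:  R² = (49 + 6593) / 82 = 81
R = √81 = 9  ⇒  r_B = 9 − 4 = 5

rB=5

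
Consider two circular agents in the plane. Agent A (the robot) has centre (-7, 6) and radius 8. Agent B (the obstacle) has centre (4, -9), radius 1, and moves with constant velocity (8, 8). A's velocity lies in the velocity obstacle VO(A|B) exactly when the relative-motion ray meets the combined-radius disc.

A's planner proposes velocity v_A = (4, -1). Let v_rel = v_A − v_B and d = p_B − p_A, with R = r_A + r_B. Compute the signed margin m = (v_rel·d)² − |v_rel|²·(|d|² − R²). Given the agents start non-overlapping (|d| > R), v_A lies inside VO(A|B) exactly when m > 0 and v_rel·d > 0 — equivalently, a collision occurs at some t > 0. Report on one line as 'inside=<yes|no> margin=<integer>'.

d = (11, -15),  |d|² = 346;  R = 8+1 = 9,  c = 346−9² = 265
v_rel = (-4, -9),  |v_rel|² = 97;  v_rel·d = (-4)·(11) + (-9)·(-15) = 91
97·t² − 182·t + 265 = 0  ⇒  m = 91² − 97·265 = -17424
m = -17424 < 0,  v_rel·d = 91 > 0  ⇒  outside

inside=no margin=-17424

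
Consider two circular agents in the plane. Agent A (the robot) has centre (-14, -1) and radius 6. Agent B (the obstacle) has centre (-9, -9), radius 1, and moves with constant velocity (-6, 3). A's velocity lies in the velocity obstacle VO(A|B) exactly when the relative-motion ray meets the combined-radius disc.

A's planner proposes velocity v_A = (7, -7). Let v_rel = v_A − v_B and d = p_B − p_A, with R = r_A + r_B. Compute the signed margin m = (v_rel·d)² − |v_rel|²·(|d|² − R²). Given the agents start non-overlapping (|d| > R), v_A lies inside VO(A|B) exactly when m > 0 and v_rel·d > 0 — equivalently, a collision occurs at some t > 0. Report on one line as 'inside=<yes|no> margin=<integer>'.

d = (5, -8),  |d|² = 89;  R = 6+1 = 7,  c = 89−7² = 40
v_rel = (13, -10),  |v_rel|² = 269;  v_rel·d = (13)·(5) + (-10)·(-8) = 145
269·t² − 290·t + 40 = 0  ⇒  m = 145² − 269·40 = 10265
m = 10265 > 0,  v_rel·d = 145 > 0  ⇒  inside

inside=yes margin=10265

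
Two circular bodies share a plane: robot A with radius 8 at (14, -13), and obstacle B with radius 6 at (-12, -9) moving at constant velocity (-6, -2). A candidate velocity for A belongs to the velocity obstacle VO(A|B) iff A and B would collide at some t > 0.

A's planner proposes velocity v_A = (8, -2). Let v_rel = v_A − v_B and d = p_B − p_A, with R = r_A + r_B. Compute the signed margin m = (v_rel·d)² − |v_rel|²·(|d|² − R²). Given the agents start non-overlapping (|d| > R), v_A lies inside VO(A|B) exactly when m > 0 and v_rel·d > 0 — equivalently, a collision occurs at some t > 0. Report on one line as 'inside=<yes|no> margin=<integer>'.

d = (-26, 4),  |d|² = 692;  R = 8+6 = 14,  c = 692−14² = 496
v_rel = (14, 0),  |v_rel|² = 196;  v_rel·d = (14)·(-26) + (0)·(4) = -364
196·t² + 728·t + 496 = 0  ⇒  m = (-364)² − 196·496 = 35280
m = 35280 > 0,  v_rel·d = -364 < 0  ⇒  outside

inside=no margin=35280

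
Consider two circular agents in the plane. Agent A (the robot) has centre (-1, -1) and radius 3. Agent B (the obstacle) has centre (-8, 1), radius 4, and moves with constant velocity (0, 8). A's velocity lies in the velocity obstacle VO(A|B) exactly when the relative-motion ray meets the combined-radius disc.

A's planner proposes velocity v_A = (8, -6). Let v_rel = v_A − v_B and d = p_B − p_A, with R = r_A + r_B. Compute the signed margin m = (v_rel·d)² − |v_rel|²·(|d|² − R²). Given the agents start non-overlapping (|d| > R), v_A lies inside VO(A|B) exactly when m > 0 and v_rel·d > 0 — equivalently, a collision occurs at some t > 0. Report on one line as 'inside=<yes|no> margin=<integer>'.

d = (-7, 2),  |d|² = 53;  R = 3+4 = 7,  c = 53−7² = 4
v_rel = (8, -14),  |v_rel|² = 260;  v_rel·d = (8)·(-7) + (-14)·(2) = -84
260·t² + 168·t + 4 = 0  ⇒  m = (-84)² − 260·4 = 6016
m = 6016 > 0,  v_rel·d = -84 < 0  ⇒  outside

inside=no margin=6016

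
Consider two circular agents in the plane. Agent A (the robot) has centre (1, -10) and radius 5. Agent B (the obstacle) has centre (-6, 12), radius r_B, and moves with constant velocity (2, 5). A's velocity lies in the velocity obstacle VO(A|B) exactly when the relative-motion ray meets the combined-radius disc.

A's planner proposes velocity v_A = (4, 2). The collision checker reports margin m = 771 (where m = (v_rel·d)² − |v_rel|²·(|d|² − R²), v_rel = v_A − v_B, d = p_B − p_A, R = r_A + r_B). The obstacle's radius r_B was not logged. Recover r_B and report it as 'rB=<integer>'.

m = 771
d = (-7, 22);  v_rel = (2, -3),  |v_rel|² = 13
v_rel×d = (2)·(22) − (-3)·(-7) = 23
since m = R²·13 − 23²:  R² = (529 + 771) / 13 = 100
R = √100 = 10  ⇒  r_B = 10 − 5 = 5

rB=5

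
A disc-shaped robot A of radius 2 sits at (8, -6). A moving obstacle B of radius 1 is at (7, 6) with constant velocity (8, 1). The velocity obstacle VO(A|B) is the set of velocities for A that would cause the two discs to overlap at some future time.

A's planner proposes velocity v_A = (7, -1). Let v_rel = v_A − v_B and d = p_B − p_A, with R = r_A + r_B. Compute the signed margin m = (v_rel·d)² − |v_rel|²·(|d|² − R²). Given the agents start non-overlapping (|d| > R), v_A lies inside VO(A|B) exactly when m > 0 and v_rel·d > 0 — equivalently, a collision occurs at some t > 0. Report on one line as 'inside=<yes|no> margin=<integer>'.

d = (-1, 12),  |d|² = 145;  R = 2+1 = 3,  c = 145−3² = 136
v_rel = (-1, -2),  |v_rel|² = 5;  v_rel·d = (-1)·(-1) + (-2)·(12) = -23
5·t² + 46·t + 136 = 0  ⇒  m = (-23)² − 5·136 = -151
m = -151 < 0,  v_rel·d = -23 < 0  ⇒  outside

inside=no margin=-151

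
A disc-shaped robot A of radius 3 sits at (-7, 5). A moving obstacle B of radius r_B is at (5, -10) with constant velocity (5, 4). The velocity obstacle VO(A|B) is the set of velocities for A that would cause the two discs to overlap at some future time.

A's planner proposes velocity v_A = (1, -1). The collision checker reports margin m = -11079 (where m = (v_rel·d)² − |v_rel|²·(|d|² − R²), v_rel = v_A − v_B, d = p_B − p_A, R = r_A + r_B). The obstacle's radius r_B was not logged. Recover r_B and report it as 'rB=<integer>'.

m = -11079
d = (12, -15);  v_rel = (-4, -5),  |v_rel|² = 41
v_rel×d = (-4)·(-15) − (-5)·(12) = 120
since m = R²·41 − 120²:  R² = (14400 + -11079) / 41 = 81
R = √81 = 9  ⇒  r_B = 9 − 3 = 6

rB=6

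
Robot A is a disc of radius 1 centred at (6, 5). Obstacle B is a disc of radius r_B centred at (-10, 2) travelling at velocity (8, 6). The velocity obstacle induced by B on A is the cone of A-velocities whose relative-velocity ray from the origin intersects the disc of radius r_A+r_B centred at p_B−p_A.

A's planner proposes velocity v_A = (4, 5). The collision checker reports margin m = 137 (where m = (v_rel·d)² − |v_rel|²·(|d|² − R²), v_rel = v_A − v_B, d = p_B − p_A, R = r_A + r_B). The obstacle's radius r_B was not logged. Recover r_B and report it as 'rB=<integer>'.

m = 137
d = (-16, -3);  v_rel = (-4, -1),  |v_rel|² = 17
v_rel×d = (-4)·(-3) − (-1)·(-16) = -4
since m = R²·17 − (-4)²:  R² = (16 + 137) / 17 = 9
R = √9 = 3  ⇒  r_B = 3 − 1 = 2

rB=2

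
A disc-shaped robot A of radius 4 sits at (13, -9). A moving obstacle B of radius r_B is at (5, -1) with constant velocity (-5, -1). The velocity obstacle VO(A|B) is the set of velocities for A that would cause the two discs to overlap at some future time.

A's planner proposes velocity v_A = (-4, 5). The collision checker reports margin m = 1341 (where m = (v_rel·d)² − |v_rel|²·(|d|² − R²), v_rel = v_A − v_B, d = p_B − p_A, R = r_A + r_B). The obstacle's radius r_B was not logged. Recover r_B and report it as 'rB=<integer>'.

m = 1341
d = (-8, 8);  v_rel = (1, 6),  |v_rel|² = 37
v_rel×d = (1)·(8) − (6)·(-8) = 56
since m = R²·37 − 56²:  R² = (3136 + 1341) / 37 = 121
R = √121 = 11  ⇒  r_B = 11 − 4 = 7

rB=7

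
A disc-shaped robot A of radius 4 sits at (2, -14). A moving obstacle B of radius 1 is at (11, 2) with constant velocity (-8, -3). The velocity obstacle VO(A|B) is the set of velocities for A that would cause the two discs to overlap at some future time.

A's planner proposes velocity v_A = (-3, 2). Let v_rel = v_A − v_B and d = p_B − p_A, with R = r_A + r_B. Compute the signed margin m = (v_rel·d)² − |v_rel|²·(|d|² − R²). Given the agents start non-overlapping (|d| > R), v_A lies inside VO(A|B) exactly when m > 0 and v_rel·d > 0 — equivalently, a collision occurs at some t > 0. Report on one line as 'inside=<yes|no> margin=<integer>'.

d = (9, 16),  |d|² = 337;  R = 4+1 = 5,  c = 337−5² = 312
v_rel = (5, 5),  |v_rel|² = 50;  v_rel·d = (5)·(9) + (5)·(16) = 125
50·t² − 250·t + 312 = 0  ⇒  m = 125² − 50·312 = 25
m = 25 > 0,  v_rel·d = 125 > 0  ⇒  inside

inside=yes margin=25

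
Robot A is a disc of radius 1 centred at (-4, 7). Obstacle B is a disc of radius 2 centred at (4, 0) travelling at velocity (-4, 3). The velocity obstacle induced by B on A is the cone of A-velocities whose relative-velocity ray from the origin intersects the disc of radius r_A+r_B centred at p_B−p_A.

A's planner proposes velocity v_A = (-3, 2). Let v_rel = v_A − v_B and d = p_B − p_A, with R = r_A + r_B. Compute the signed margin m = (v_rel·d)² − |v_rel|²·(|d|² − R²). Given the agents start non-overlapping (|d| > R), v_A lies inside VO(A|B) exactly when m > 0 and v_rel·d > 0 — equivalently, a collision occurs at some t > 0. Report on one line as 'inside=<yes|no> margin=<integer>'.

d = (8, -7),  |d|² = 113;  R = 1+2 = 3,  c = 113−3² = 104
v_rel = (1, -1),  |v_rel|² = 2;  v_rel·d = (1)·(8) + (-1)·(-7) = 15
2·t² − 30·t + 104 = 0  ⇒  m = 15² − 2·104 = 17
m = 17 > 0,  v_rel·d = 15 > 0  ⇒  inside

inside=yes margin=17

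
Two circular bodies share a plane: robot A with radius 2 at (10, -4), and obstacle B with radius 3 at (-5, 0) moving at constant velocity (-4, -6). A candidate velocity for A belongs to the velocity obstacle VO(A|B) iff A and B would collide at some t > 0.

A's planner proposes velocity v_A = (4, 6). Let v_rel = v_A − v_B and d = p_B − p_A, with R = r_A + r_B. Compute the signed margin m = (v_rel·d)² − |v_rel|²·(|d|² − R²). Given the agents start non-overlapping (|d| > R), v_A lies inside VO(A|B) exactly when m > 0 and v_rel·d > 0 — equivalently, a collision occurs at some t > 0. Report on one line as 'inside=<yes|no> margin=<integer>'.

d = (-15, 4),  |d|² = 241;  R = 2+3 = 5,  c = 241−5² = 216
v_rel = (8, 12),  |v_rel|² = 208;  v_rel·d = (8)·(-15) + (12)·(4) = -72
208·t² + 144·t + 216 = 0  ⇒  m = (-72)² − 208·216 = -39744
m = -39744 < 0,  v_rel·d = -72 < 0  ⇒  outside

inside=no margin=-39744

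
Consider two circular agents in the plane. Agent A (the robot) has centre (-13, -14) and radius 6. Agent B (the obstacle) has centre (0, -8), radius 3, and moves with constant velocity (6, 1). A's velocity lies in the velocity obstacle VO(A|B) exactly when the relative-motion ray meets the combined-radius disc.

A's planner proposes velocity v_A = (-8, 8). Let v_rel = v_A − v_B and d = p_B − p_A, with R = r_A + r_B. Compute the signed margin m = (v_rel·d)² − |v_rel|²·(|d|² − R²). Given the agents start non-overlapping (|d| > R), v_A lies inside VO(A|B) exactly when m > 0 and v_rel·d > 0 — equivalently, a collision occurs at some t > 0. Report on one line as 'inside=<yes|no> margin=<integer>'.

d = (13, 6),  |d|² = 205;  R = 6+3 = 9,  c = 205−9² = 124
v_rel = (-14, 7),  |v_rel|² = 245;  v_rel·d = (-14)·(13) + (7)·(6) = -140
245·t² + 280·t + 124 = 0  ⇒  m = (-140)² − 245·124 = -10780
m = -10780 < 0,  v_rel·d = -140 < 0  ⇒  outside

inside=no margin=-10780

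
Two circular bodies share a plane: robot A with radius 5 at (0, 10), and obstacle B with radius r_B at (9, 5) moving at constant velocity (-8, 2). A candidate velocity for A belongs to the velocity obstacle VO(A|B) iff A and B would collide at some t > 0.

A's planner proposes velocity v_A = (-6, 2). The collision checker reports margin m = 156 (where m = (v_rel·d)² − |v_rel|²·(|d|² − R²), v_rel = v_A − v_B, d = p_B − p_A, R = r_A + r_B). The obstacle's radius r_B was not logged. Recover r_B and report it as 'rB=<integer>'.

m = 156
d = (9, -5);  v_rel = (2, 0),  |v_rel|² = 4
v_rel×d = (2)·(-5) − (0)·(9) = -10
since m = R²·4 − (-10)²:  R² = (100 + 156) / 4 = 64
R = √64 = 8  ⇒  r_B = 8 − 5 = 3

rB=3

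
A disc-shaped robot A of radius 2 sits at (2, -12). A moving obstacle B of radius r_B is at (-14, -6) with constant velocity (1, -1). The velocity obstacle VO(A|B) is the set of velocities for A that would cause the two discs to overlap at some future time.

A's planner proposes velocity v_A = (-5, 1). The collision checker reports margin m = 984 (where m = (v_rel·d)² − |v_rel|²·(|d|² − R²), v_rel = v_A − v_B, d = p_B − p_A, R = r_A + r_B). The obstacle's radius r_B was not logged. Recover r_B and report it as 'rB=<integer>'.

m = 984
d = (-16, 6);  v_rel = (-6, 2),  |v_rel|² = 40
v_rel×d = (-6)·(6) − (2)·(-16) = -4
since m = R²·40 − (-4)²:  R² = (16 + 984) / 40 = 25
R = √25 = 5  ⇒  r_B = 5 − 2 = 3

rB=3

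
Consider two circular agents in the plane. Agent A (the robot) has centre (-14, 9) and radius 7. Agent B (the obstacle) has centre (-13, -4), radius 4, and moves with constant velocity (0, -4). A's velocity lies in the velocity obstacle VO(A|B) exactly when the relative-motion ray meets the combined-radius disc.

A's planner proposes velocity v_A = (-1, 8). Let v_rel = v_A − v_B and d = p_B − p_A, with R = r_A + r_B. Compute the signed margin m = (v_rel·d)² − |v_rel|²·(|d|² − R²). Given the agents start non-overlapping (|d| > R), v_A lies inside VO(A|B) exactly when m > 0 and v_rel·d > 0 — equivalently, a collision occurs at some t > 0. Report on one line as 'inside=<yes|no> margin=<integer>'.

d = (1, -13),  |d|² = 170;  R = 7+4 = 11,  c = 170−11² = 49
v_rel = (-1, 12),  |v_rel|² = 145;  v_rel·d = (-1)·(1) + (12)·(-13) = -157
145·t² + 314·t + 49 = 0  ⇒  m = (-157)² − 145·49 = 17544
m = 17544 > 0,  v_rel·d = -157 < 0  ⇒  outside

inside=no margin=17544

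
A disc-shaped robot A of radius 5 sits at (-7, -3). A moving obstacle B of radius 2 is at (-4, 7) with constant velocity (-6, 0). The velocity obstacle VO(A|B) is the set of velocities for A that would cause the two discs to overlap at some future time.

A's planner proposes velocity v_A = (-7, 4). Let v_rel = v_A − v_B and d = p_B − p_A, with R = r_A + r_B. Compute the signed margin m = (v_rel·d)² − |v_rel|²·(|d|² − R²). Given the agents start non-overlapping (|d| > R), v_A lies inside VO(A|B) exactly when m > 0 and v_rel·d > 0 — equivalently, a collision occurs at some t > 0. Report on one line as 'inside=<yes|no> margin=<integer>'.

d = (3, 10),  |d|² = 109;  R = 5+2 = 7,  c = 109−7² = 60
v_rel = (-1, 4),  |v_rel|² = 17;  v_rel·d = (-1)·(3) + (4)·(10) = 37
17·t² − 74·t + 60 = 0  ⇒  m = 37² − 17·60 = 349
m = 349 > 0,  v_rel·d = 37 > 0  ⇒  inside

inside=yes margin=349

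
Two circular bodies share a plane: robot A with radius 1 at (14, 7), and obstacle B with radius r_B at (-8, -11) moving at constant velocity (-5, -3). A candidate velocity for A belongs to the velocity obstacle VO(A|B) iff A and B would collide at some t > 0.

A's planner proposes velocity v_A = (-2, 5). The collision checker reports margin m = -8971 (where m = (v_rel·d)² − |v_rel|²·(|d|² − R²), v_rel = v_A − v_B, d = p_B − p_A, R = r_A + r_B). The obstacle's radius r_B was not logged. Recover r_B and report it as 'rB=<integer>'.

m = -8971
d = (-22, -18);  v_rel = (3, 8),  |v_rel|² = 73
v_rel×d = (3)·(-18) − (8)·(-22) = 122
since m = R²·73 − 122²:  R² = (14884 + -8971) / 73 = 81
R = √81 = 9  ⇒  r_B = 9 − 1 = 8

rB=8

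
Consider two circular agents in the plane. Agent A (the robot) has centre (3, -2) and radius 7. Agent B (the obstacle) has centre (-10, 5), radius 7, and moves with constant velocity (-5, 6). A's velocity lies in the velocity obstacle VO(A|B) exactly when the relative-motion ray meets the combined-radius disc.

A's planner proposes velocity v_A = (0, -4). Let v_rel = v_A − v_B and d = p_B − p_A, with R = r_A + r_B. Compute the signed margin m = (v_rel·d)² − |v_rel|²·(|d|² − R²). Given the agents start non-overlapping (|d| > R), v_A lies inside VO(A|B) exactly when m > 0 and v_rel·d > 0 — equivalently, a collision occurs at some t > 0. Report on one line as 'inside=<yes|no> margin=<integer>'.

d = (-13, 7),  |d|² = 218;  R = 7+7 = 14,  c = 218−14² = 22
v_rel = (5, -10),  |v_rel|² = 125;  v_rel·d = (5)·(-13) + (-10)·(7) = -135
125·t² + 270·t + 22 = 0  ⇒  m = (-135)² − 125·22 = 15475
m = 15475 > 0,  v_rel·d = -135 < 0  ⇒  outside

inside=no margin=15475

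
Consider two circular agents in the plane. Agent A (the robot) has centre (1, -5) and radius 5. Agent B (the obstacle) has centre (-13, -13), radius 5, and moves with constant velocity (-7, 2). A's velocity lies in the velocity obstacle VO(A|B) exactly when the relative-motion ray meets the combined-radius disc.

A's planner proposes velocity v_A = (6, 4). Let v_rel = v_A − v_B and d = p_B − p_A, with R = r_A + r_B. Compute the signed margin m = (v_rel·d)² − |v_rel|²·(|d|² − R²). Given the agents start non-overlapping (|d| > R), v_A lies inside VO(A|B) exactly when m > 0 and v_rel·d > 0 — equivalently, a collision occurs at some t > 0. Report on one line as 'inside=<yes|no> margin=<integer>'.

d = (-14, -8),  |d|² = 260;  R = 5+5 = 10,  c = 260−10² = 160
v_rel = (13, 2),  |v_rel|² = 173;  v_rel·d = (13)·(-14) + (2)·(-8) = -198
173·t² + 396·t + 160 = 0  ⇒  m = (-198)² − 173·160 = 11524
m = 11524 > 0,  v_rel·d = -198 < 0  ⇒  outside

inside=no margin=11524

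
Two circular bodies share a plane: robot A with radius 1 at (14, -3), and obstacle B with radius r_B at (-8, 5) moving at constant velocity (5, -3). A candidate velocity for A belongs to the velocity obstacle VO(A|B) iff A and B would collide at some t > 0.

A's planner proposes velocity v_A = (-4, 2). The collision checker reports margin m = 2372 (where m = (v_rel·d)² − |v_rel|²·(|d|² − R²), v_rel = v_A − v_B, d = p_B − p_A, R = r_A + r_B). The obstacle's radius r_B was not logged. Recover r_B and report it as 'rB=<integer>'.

m = 2372
d = (-22, 8);  v_rel = (-9, 5),  |v_rel|² = 106
v_rel×d = (-9)·(8) − (5)·(-22) = 38
since m = R²·106 − 38²:  R² = (1444 + 2372) / 106 = 36
R = √36 = 6  ⇒  r_B = 6 − 1 = 5

rB=5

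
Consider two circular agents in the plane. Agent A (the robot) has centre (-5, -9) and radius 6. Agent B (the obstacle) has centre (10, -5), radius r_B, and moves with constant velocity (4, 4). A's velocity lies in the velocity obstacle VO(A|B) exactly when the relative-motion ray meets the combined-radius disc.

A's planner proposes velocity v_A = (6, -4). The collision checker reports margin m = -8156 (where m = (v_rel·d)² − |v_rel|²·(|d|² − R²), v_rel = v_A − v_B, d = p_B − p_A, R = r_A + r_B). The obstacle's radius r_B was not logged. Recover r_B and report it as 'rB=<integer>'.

m = -8156
d = (15, 4);  v_rel = (2, -8),  |v_rel|² = 68
v_rel×d = (2)·(4) − (-8)·(15) = 128
since m = R²·68 − 128²:  R² = (16384 + -8156) / 68 = 121
R = √121 = 11  ⇒  r_B = 11 − 6 = 5

rB=5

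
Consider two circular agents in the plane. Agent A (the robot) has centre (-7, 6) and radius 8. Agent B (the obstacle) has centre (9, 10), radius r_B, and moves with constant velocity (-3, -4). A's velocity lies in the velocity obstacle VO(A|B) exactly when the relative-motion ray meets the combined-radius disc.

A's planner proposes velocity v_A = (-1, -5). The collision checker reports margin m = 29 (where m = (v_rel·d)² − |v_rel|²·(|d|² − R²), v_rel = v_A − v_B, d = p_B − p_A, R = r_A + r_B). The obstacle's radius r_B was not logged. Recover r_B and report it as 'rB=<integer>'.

m = 29
d = (16, 4);  v_rel = (2, -1),  |v_rel|² = 5
v_rel×d = (2)·(4) − (-1)·(16) = 24
since m = R²·5 − 24²:  R² = (576 + 29) / 5 = 121
R = √121 = 11  ⇒  r_B = 11 − 8 = 3

rB=3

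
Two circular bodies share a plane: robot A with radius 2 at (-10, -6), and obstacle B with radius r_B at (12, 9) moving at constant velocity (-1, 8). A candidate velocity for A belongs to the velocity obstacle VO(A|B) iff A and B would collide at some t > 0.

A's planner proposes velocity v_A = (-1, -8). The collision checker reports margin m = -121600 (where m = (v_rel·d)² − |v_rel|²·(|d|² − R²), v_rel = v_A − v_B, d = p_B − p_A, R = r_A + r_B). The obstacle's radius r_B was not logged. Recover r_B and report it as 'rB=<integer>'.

m = -121600
d = (22, 15);  v_rel = (0, -16),  |v_rel|² = 256
v_rel×d = (0)·(15) − (-16)·(22) = 352
since m = R²·256 − 352²:  R² = (123904 + -121600) / 256 = 9
R = √9 = 3  ⇒  r_B = 3 − 2 = 1

rB=1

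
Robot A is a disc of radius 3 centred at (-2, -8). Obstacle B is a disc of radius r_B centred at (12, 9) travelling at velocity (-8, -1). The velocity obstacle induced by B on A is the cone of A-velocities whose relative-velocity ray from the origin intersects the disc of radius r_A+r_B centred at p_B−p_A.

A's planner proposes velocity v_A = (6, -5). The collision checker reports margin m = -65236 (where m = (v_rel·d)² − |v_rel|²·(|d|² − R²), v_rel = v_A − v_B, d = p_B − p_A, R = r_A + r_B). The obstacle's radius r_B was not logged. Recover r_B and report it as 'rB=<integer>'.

m = -65236
d = (14, 17);  v_rel = (14, -4),  |v_rel|² = 212
v_rel×d = (14)·(17) − (-4)·(14) = 294
since m = R²·212 − 294²:  R² = (86436 + -65236) / 212 = 100
R = √100 = 10  ⇒  r_B = 10 − 3 = 7

rB=7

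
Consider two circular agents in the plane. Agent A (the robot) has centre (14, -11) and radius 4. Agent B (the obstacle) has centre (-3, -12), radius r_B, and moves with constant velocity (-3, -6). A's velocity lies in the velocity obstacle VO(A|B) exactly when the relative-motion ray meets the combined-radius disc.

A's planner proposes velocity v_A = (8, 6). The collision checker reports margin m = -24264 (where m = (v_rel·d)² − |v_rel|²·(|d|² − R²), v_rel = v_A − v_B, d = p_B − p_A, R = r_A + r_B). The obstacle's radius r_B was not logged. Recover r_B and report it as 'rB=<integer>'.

m = -24264
d = (-17, -1);  v_rel = (11, 12),  |v_rel|² = 265
v_rel×d = (11)·(-1) − (12)·(-17) = 193
since m = R²·265 − 193²:  R² = (37249 + -24264) / 265 = 49
R = √49 = 7  ⇒  r_B = 7 − 4 = 3

rB=3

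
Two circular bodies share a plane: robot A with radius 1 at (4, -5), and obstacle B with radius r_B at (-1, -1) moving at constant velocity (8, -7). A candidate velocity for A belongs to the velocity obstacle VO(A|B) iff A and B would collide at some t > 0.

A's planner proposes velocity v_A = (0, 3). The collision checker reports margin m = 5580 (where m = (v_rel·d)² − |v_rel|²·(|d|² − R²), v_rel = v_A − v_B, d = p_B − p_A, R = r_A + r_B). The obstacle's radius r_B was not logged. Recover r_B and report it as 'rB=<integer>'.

m = 5580
d = (-5, 4);  v_rel = (-8, 10),  |v_rel|² = 164
v_rel×d = (-8)·(4) − (10)·(-5) = 18
since m = R²·164 − 18²:  R² = (324 + 5580) / 164 = 36
R = √36 = 6  ⇒  r_B = 6 − 1 = 5

rB=5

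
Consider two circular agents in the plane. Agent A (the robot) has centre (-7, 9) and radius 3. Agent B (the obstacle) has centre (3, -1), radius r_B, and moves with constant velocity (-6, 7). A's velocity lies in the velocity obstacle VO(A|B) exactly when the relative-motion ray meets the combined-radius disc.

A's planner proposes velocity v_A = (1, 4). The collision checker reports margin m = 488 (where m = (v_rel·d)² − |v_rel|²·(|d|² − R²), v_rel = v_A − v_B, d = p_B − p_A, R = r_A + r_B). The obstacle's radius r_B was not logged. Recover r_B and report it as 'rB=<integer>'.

m = 488
d = (10, -10);  v_rel = (7, -3),  |v_rel|² = 58
v_rel×d = (7)·(-10) − (-3)·(10) = -40
since m = R²·58 − (-40)²:  R² = (1600 + 488) / 58 = 36
R = √36 = 6  ⇒  r_B = 6 − 3 = 3

rB=3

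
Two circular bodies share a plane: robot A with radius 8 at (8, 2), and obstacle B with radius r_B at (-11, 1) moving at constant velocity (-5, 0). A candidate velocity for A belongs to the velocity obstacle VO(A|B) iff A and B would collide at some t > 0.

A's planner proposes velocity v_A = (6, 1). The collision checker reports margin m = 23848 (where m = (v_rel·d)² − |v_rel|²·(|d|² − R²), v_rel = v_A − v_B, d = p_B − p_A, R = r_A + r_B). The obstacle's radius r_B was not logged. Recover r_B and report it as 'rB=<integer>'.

m = 23848
d = (-19, -1);  v_rel = (11, 1),  |v_rel|² = 122
v_rel×d = (11)·(-1) − (1)·(-19) = 8
since m = R²·122 − 8²:  R² = (64 + 23848) / 122 = 196
R = √196 = 14  ⇒  r_B = 14 − 8 = 6

rB=6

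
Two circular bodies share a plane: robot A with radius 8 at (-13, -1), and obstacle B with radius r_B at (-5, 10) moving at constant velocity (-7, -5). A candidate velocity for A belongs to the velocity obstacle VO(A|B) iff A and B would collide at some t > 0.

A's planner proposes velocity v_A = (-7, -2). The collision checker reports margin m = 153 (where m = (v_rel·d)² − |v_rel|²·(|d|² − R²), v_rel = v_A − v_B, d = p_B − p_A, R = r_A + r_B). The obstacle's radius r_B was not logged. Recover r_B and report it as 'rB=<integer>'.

m = 153
d = (8, 11);  v_rel = (0, 3),  |v_rel|² = 9
v_rel×d = (0)·(11) − (3)·(8) = -24
since m = R²·9 − (-24)²:  R² = (576 + 153) / 9 = 81
R = √81 = 9  ⇒  r_B = 9 − 8 = 1

rB=1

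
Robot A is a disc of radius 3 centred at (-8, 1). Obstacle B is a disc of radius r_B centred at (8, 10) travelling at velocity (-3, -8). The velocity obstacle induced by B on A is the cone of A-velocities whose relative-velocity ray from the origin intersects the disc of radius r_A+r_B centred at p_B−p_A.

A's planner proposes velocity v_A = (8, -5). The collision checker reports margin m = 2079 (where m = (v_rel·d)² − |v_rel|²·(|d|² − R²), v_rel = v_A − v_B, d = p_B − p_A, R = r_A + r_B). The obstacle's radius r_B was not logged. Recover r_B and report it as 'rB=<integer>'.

m = 2079
d = (16, 9);  v_rel = (11, 3),  |v_rel|² = 130
v_rel×d = (11)·(9) − (3)·(16) = 51
since m = R²·130 − 51²:  R² = (2601 + 2079) / 130 = 36
R = √36 = 6  ⇒  r_B = 6 − 3 = 3

rB=3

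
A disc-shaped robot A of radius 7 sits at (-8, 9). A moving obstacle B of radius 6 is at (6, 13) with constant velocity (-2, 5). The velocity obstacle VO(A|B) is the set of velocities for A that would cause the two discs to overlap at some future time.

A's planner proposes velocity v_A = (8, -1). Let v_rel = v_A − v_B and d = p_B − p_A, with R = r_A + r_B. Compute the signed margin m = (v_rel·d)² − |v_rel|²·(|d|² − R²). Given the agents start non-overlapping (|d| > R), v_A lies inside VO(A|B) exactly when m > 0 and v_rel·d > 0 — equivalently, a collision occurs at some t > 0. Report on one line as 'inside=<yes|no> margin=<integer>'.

d = (14, 4),  |d|² = 212;  R = 7+6 = 13,  c = 212−13² = 43
v_rel = (10, -6),  |v_rel|² = 136;  v_rel·d = (10)·(14) + (-6)·(4) = 116
136·t² − 232·t + 43 = 0  ⇒  m = 116² − 136·43 = 7608
m = 7608 > 0,  v_rel·d = 116 > 0  ⇒  inside

inside=yes margin=7608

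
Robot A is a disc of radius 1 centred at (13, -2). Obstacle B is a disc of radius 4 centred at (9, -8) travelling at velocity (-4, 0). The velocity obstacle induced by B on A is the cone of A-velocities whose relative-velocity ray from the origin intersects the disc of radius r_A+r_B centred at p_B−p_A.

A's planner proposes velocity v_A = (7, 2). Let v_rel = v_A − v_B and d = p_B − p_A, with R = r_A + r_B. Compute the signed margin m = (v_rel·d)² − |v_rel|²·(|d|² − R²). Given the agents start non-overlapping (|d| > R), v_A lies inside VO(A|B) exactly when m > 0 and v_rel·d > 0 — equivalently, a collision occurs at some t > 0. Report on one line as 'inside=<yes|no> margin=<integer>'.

d = (-4, -6),  |d|² = 52;  R = 1+4 = 5,  c = 52−5² = 27
v_rel = (11, 2),  |v_rel|² = 125;  v_rel·d = (11)·(-4) + (2)·(-6) = -56
125·t² + 112·t + 27 = 0  ⇒  m = (-56)² − 125·27 = -239
m = -239 < 0,  v_rel·d = -56 < 0  ⇒  outside

inside=no margin=-239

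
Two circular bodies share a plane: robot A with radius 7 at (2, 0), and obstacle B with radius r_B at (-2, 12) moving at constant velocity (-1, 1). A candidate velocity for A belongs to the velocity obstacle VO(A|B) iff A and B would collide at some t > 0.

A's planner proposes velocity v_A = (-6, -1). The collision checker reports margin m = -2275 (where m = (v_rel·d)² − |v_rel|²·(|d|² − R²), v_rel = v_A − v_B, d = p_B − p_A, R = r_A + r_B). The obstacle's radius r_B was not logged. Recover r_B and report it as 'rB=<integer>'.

m = -2275
d = (-4, 12);  v_rel = (-5, -2),  |v_rel|² = 29
v_rel×d = (-5)·(12) − (-2)·(-4) = -68
since m = R²·29 − (-68)²:  R² = (4624 + -2275) / 29 = 81
R = √81 = 9  ⇒  r_B = 9 − 7 = 2

rB=2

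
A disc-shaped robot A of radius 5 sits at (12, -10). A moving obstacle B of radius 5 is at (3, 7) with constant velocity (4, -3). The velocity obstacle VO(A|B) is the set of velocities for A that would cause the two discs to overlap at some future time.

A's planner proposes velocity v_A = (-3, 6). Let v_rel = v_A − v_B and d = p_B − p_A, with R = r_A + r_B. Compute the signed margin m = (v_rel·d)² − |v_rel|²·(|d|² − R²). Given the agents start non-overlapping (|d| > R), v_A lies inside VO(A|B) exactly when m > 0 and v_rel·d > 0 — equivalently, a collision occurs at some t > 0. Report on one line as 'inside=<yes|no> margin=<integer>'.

d = (-9, 17),  |d|² = 370;  R = 5+5 = 10,  c = 370−10² = 270
v_rel = (-7, 9),  |v_rel|² = 130;  v_rel·d = (-7)·(-9) + (9)·(17) = 216
130·t² − 432·t + 270 = 0  ⇒  m = 216² − 130·270 = 11556
m = 11556 > 0,  v_rel·d = 216 > 0  ⇒  inside

inside=yes margin=11556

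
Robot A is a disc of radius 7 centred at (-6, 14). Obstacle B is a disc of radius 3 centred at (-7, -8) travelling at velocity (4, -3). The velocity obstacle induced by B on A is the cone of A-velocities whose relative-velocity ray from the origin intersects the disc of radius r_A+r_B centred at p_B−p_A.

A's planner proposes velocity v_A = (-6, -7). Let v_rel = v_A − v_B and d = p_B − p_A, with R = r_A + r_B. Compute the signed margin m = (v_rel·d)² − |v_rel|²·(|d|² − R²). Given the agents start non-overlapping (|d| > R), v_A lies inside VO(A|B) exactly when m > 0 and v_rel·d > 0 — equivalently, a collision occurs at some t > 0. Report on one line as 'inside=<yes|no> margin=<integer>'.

d = (-1, -22),  |d|² = 485;  R = 7+3 = 10,  c = 485−10² = 385
v_rel = (-10, -4),  |v_rel|² = 116;  v_rel·d = (-10)·(-1) + (-4)·(-22) = 98
116·t² − 196·t + 385 = 0  ⇒  m = 98² − 116·385 = -35056
m = -35056 < 0,  v_rel·d = 98 > 0  ⇒  outside

inside=no margin=-35056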